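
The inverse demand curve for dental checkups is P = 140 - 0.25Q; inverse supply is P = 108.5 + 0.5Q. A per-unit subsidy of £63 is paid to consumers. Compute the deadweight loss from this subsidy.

Deadweight loss = £2646

Pre-subsidy: 140 - 0.25Q = 108.5 + 0.5Q gives Q* = 42 and P* = 129.5.
With the rebate, buyers effectively pay Pb = Ps − 63, where Ps is the price sellers receive.
On the curves, Pb = 140 - 0.25Q and Ps = 108.5 + 0.5Q; the wedge Ps − Pb = 63 gives 108.5 + 0.5Q − (140 - 0.25Q) = 63, so Q' = 126.
Then Pb = 140 − 0.25·126 = 108.5 and Ps = 108.5 + 0.5·126 = 171.5.
The subsidy expands output by 126 − 42 = 84 past the efficient level; on those units the gap between marginal cost and willingness to pay runs from 0 up to 63.
DWL = ½ × 63 × 84 = 2646.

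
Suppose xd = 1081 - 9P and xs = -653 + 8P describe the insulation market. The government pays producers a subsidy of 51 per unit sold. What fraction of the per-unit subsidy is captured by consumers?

Pre-subsidy: 1081 - 9P = -653 + 8P gives P* = 102, x* = 163.
With the subsidy, sellers receive Ps = Pb + 51 for each unit, where Pb is the price buyers pay.
Supply in terms of Pb becomes xs = -653 + 8(Pb + 51) = -245 + 8Pb. Setting this equal to demand: 1081 - 9Pb = -245 + 8Pb, so Pb = 78.
Sellers receive Ps = 78 + 51 = 129; x' = 1081 − 9·78 = 379.
Buyers' price falls by P* − Pb = 102 − 78 = 24; sellers' price rises by Ps − P* = 129 − 102 = 27.
So consumers capture 24/51 = 8/17 of each unit of subsidy.

Consumer share = 8/17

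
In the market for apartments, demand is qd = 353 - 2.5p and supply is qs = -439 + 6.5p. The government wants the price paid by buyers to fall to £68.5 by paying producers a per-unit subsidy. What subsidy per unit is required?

Required subsidy s = £27 per unit

At a buyer price of 68.5, quantity demanded is 353 − 2.5·68.5 = 181.75.
Sellers supply 181.75 only when they receive ps with -439 + 6.5·ps = 181.75, i.e. ps = 95.5.
s = ps − pb = 95.5 − 68.5 = 27.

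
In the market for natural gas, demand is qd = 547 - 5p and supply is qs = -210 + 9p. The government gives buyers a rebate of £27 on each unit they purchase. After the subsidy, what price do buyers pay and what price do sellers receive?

Pre-subsidy: 547 - 5p = -210 + 9p gives p* = 757/14, q* = 3873/14.
With the rebate, buyers effectively pay pb = ps − 27, where ps is the price sellers receive.
Demand in terms of ps becomes qd = 547 − 5(ps − 27) = 682 - 5ps. Setting this equal to supply: 682 - 5ps = -210 + 9ps, so ps = 446/7.
Buyers pay pb = 446/7 − 27 = 257/7; q' = -210 + 9·(446/7) = 2544/7.

Buyers pay 257/7; sellers receive 446/7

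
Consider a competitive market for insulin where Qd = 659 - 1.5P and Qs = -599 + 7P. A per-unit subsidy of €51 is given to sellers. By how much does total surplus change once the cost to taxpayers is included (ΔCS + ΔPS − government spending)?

Pre-subsidy: 659 - 1.5P = -599 + 7P gives P* = 148, Q* = 437.
With the subsidy, sellers receive Ps = Pb + 51 for each unit, where Pb is the price buyers pay.
Supply in terms of Pb becomes Qs = -599 + 7(Pb + 51) = -242 + 7Pb. Setting this equal to demand: 659 - 1.5Pb = -242 + 7Pb, so Pb = 106.
Sellers receive Ps = 106 + 51 = 157; Q' = 659 − 1.5·106 = 500.
ΔCS = ½(437 + 500)(148 − 106) = 19677; ΔPS = ½(437 + 500)(157 − 148) = 4216.5.
Government spending = 51 × 500 = 25500.
Net change = 19677 + 4216.5 − 25500 = -1606.5. The loss equals the DWL triangle ½·51·63.

Net change in total surplus = -€1606.5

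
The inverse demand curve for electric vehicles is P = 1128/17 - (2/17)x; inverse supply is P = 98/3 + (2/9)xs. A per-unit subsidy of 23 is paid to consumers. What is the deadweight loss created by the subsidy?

Pre-subsidy: 1128/17 - (2/17)x = 98/3 + (2/9)x gives x* = 2577/26 and P* = 711/13.
With the rebate, buyers effectively pay Pb = Ps − 23, where Ps is the price sellers receive.
On the curves, Pb = 1128/17 - (2/17)x and Ps = 98/3 + (2/9)x; the wedge Ps − Pb = 23 gives 98/3 + (2/9)x − (1128/17 - (2/17)x) = 23, so x' = 8673/52.
Then Pb = 1128/17 − (2/17)·(8673/52) = 1215/26 and Ps = 98/3 + (2/9)·(8673/52) = 1813/26.
The subsidy expands output by 8673/52 − 2577/26 = 3519/52 past the efficient level; on those units the gap between marginal cost and willingness to pay runs from 0 up to 23.
DWL = ½ × 23 × 3519/52 = 80937/104.

Deadweight loss = 80937/104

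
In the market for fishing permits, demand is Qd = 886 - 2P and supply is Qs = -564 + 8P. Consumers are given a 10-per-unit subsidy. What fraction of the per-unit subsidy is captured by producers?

Pre-subsidy: 886 - 2P = -564 + 8P gives P* = 145, Q* = 596.
With the rebate, buyers effectively pay Pb = Ps − 10, where Ps is the price sellers receive.
Demand in terms of Ps becomes Qd = 886 − 2(Ps − 10) = 906 - 2Ps. Setting this equal to supply: 906 - 2Ps = -564 + 8Ps, so Ps = 147.
Buyers pay Pb = 147 − 10 = 137; Q' = -564 + 8·147 = 612.
Buyers' price falls by P* − Pb = 145 − 137 = 8; sellers' price rises by Ps − P* = 147 − 145 = 2.
So producers capture 2/10 = 0.2 of each unit of subsidy.

Producer share = 0.2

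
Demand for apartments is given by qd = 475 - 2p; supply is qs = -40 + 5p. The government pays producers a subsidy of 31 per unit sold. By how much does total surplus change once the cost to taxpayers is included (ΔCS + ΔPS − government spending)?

Pre-subsidy: 475 - 2p = -40 + 5p gives p* = 515/7, q* = 2295/7.
With the subsidy, sellers receive ps = pb + 31 for each unit, where pb is the price buyers pay.
Supply in terms of pb becomes qs = -40 + 5(pb + 31) = 115 + 5pb. Setting this equal to demand: 475 - 2pb = 115 + 5pb, so pb = 360/7.
Sellers receive ps = 360/7 + 31 = 577/7; q' = 475 − 2·(360/7) = 2605/7.
ΔCS = ½(2295/7 + 2605/7)(515/7 − 360/7) = 7750; ΔPS = ½(2295/7 + 2605/7)(577/7 − 515/7) = 3100.
Government spending = 31 × 2605/7 = 80755/7.
Net change = 7750 + 3100 − 80755/7 = -4805/7. The loss equals the DWL triangle ½·31·310/7.

Net change in total surplus = -4805/7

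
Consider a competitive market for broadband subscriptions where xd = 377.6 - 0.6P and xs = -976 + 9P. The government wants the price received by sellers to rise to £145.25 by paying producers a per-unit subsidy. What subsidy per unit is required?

At a seller price of 145.25, quantity supplied is -976 + 9·145.25 = 331.25.
Buyers absorb 331.25 only when they pay Pb with 377.6 − 0.6·Pb = 331.25, i.e. Pb = 77.25.
s = Ps − Pb = 145.25 − 77.25 = 68.

Required subsidy s = £68 per unit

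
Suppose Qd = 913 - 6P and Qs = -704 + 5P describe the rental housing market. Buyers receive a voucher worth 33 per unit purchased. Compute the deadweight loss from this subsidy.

Deadweight loss = 1485

Pre-subsidy: 913 - 6P = -704 + 5P gives P* = 147, Q* = 31.
With the rebate, buyers effectively pay Pb = Ps − 33, where Ps is the price sellers receive.
Demand in terms of Ps becomes Qd = 913 − 6(Ps − 33) = 1111 - 6Ps. Setting this equal to supply: 1111 - 6Ps = -704 + 5Ps, so Ps = 165.
Buyers pay Pb = 165 − 33 = 132; Q' = -704 + 5·165 = 121.
The subsidy expands output by 121 − 31 = 90 past the efficient level; on those units the gap between marginal cost and willingness to pay runs from 0 up to 33.
DWL = ½ × 33 × 90 = 1485.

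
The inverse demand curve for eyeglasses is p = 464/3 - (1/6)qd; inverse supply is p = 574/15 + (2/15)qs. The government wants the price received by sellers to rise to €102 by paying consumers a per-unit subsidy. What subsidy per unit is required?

At a seller price of 102, quantity supplied is -287 + 7.5·102 = 478.
Buyers absorb 478 only when they pay pb = 464/3 − (1/6)·478 = 75.
s = ps − pb = 102 − 75 = 27.

Required subsidy s = €27 per unit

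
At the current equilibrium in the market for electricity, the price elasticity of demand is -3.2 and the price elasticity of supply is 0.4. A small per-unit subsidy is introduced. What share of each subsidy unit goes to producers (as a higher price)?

Producer share = 8/9

For a small subsidy around the equilibrium, the benefit split depends on the relative slopes, which at a point are proportional to the elasticities.
Buyer share = εs/(εs + |εd|) = 0.4/(0.4 + 3.2) = 1/9; seller share = |εd|/(εs + |εd|) = 8/9.
So producers capture 8/9 of the subsidy.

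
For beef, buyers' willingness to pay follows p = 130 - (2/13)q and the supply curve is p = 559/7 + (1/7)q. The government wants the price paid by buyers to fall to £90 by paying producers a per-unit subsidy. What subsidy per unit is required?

Required subsidy s = £27 per unit

At a buyer price of 90, quantity demanded is 845 − 6.5·90 = 260.
Sellers supply 260 only when they receive ps = 559/7 + (1/7)·260 = 117.
s = ps − pb = 117 − 90 = 27.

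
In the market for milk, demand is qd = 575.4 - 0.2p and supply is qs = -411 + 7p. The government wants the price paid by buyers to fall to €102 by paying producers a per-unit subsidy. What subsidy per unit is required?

Required subsidy s = €36 per unit

At a buyer price of 102, quantity demanded is 575.4 − 0.2·102 = 555.
Sellers supply 555 only when they receive ps with -411 + 7·ps = 555, i.e. ps = 138.
s = ps − pb = 138 − 102 = 36.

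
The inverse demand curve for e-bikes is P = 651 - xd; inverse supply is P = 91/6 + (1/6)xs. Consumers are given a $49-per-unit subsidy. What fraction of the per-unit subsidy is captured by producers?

Pre-subsidy: 651 - x = 91/6 + (1/6)x gives x* = 545 and P* = 106.
With the rebate, buyers effectively pay Pb = Ps − 49, where Ps is the price sellers receive.
On the curves, Pb = 651 - x and Ps = 91/6 + (1/6)x; the wedge Ps − Pb = 49 gives 91/6 + (1/6)x − (651 - x) = 49, so x' = 587.
Then Pb = 651 − 1·587 = 64 and Ps = 91/6 + (1/6)·587 = 113.
Buyers' price falls by P* − Pb = 106 − 64 = 42; sellers' price rises by Ps − P* = 113 − 106 = 7.
So producers capture 7/49 = 1/7 of each unit of subsidy.

Producer share = 1/7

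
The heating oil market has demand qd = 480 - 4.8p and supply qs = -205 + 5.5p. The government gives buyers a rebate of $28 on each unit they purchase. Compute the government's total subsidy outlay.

Government cost = 670656/103

Pre-subsidy: 480 - 4.8p = -205 + 5.5p gives p* = 6850/103, q* = 16560/103.
With the rebate, buyers effectively pay pb = ps − 28, where ps is the price sellers receive.
Demand in terms of ps becomes qd = 480 − 4.8(ps − 28) = 614.4 - 4.8ps. Setting this equal to supply: 614.4 - 4.8ps = -205 + 5.5ps, so ps = 8194/103.
Buyers pay pb = 8194/103 − 28 = 5310/103; q' = -205 + 5.5·(8194/103) = 23952/103.
Government outlay = subsidy × quantity = 28 × 23952/103 = 670656/103.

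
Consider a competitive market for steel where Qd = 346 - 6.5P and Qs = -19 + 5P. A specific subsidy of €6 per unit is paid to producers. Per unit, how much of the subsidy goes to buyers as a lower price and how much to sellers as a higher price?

Pre-subsidy: 346 - 6.5P = -19 + 5P gives P* = 730/23, Q* = 3213/23.
With the subsidy, sellers receive Ps = Pb + 6 for each unit, where Pb is the price buyers pay.
Supply in terms of Pb becomes Qs = -19 + 5(Pb + 6) = 11 + 5Pb. Setting this equal to demand: 346 - 6.5Pb = 11 + 5Pb, so Pb = 670/23.
Sellers receive Ps = 670/23 + 6 = 808/23; Q' = 346 − 6.5·(670/23) = 3603/23.
Buyers' price falls by P* − Pb = 730/23 − 670/23 = 60/23; sellers' price rises by Ps − P* = 808/23 − 730/23 = 78/23.

Buyers gain 60/23 per unit; sellers gain 78/23 per unit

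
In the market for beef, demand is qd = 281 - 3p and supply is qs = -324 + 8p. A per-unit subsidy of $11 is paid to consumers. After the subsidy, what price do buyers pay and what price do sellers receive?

Pre-subsidy: 281 - 3p = -324 + 8p gives p* = 55, q* = 116.
With the rebate, buyers effectively pay pb = ps − 11, where ps is the price sellers receive.
Demand in terms of ps becomes qd = 281 − 3(ps − 11) = 314 - 3ps. Setting this equal to supply: 314 - 3ps = -324 + 8ps, so ps = 58.
Buyers pay pb = 58 − 11 = 47; q' = -324 + 8·58 = 140.

Buyers pay $47; sellers receive $58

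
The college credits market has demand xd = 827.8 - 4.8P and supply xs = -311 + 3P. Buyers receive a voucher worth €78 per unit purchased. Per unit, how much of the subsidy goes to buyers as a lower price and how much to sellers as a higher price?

Buyers gain €30 per unit; sellers gain €48 per unit

Pre-subsidy: 827.8 - 4.8P = -311 + 3P gives P* = 146, x* = 127.
With the rebate, buyers effectively pay Pb = Ps − 78, where Ps is the price sellers receive.
Demand in terms of Ps becomes xd = 827.8 − 4.8(Ps − 78) = 1202.2 - 4.8Ps. Setting this equal to supply: 1202.2 - 4.8Ps = -311 + 3Ps, so Ps = 194.
Buyers pay Pb = 194 − 78 = 116; x' = -311 + 3·194 = 271.
Buyers' price falls by P* − Pb = 146 − 116 = 30; sellers' price rises by Ps − P* = 194 − 146 = 48.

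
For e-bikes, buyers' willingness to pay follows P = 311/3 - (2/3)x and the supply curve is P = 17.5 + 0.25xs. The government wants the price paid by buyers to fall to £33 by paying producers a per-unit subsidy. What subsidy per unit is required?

Required subsidy s = £11 per unit

At a buyer price of 33, quantity demanded is 155.5 − 1.5·33 = 106.
Sellers supply 106 only when they receive Ps = 17.5 + 0.25·106 = 44.
s = Ps − Pb = 44 − 33 = 11.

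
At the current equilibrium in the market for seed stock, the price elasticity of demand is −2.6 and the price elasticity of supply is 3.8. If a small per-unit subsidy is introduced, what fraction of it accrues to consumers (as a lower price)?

Consumer share = 0.59375

For a small subsidy around the equilibrium, the benefit split depends on the relative slopes, which at a point are proportional to the elasticities.
Buyer share = εs/(εs + |εd|) = 3.8/(3.8 + 2.6) = 0.59375; seller share = |εd|/(εs + |εd|) = 0.40625.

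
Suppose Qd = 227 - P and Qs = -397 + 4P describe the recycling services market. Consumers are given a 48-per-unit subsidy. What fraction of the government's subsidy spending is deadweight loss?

DWL / government spending = 96/703

Pre-subsidy: 227 - P = -397 + 4P gives P* = 124.8, Q* = 102.2.
With the rebate, buyers effectively pay Pb = Ps − 48, where Ps is the price sellers receive.
Demand in terms of Ps becomes Qd = 227 − 1(Ps − 48) = 275 - Ps. Setting this equal to supply: 275 - Ps = -397 + 4Ps, so Ps = 134.4.
Buyers pay Pb = 134.4 − 48 = 86.4; Q' = -397 + 4·134.4 = 140.6.
ΔCS = ½(102.2 + 140.6)(124.8 − 86.4) = 4661.76; ΔPS = ½(102.2 + 140.6)(134.4 − 124.8) = 1165.44.
Government spending = 48 × 140.6 = 6748.8.
DWL = ½ × 48 × (140.6 − 102.2) = 921.6; fraction = 921.6 / 6748.8 = 96/703.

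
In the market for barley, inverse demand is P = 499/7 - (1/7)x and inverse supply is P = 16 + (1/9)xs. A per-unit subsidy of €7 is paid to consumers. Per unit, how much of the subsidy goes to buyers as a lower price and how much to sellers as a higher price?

Pre-subsidy: 499/7 - (1/7)x = 16 + (1/9)x gives x* = 217.6875 and P* = 40.1875.
With the rebate, buyers effectively pay Pb = Ps − 7, where Ps is the price sellers receive.
On the curves, Pb = 499/7 - (1/7)x and Ps = 16 + (1/9)x; the wedge Ps − Pb = 7 gives 16 + (1/9)x − (499/7 - (1/7)x) = 7, so x' = 245.25.
Then Pb = 499/7 − (1/7)·245.25 = 36.25 and Ps = 16 + (1/9)·245.25 = 43.25.
Buyers' price falls by P* − Pb = 40.1875 − 36.25 = 3.9375; sellers' price rises by Ps − P* = 43.25 − 40.1875 = 3.0625.

Buyers gain €3.9375 per unit; sellers gain €3.0625 per unit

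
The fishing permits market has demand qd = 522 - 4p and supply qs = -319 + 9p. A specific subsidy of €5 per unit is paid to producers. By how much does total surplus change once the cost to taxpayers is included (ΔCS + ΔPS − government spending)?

Net change in total surplus = -450/13

Pre-subsidy: 522 - 4p = -319 + 9p gives p* = 841/13, q* = 3422/13.
With the subsidy, sellers receive ps = pb + 5 for each unit, where pb is the price buyers pay.
Supply in terms of pb becomes qs = -319 + 9(pb + 5) = -274 + 9pb. Setting this equal to demand: 522 - 4pb = -274 + 9pb, so pb = 796/13.
Sellers receive ps = 796/13 + 5 = 861/13; q' = 522 − 4·(796/13) = 3602/13.
ΔCS = ½(3422/13 + 3602/13)(841/13 − 796/13) = 158040/169; ΔPS = ½(3422/13 + 3602/13)(861/13 − 841/13) = 70240/169.
Government spending = 5 × 3602/13 = 18010/13.
Net change = 158040/169 + 70240/169 − 18010/13 = -450/13. The loss equals the DWL triangle ½·5·180/13.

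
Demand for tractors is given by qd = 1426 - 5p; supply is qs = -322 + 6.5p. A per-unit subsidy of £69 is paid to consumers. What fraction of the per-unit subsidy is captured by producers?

Pre-subsidy: 1426 - 5p = -322 + 6.5p gives p* = 152, q* = 666.
With the rebate, buyers effectively pay pb = ps − 69, where ps is the price sellers receive.
Demand in terms of ps becomes qd = 1426 − 5(ps − 69) = 1771 - 5ps. Setting this equal to supply: 1771 - 5ps = -322 + 6.5ps, so ps = 182.
Buyers pay pb = 182 − 69 = 113; q' = -322 + 6.5·182 = 861.
Buyers' price falls by p* − pb = 152 − 113 = 39; sellers' price rises by ps − p* = 182 − 152 = 30.
So producers capture 30/69 = 10/23 of each unit of subsidy.

Producer share = 10/23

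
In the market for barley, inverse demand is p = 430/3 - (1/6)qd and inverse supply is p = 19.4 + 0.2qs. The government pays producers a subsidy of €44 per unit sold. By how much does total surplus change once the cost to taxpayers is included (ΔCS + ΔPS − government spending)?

Pre-subsidy: 430/3 - (1/6)q = 19.4 + 0.2q gives q* = 338 and p* = 87.
With the subsidy, sellers receive ps = pb + 44 for each unit, where pb is the price buyers pay.
On the curves, pb = 430/3 - (1/6)q and ps = 19.4 + 0.2q; the wedge ps − pb = 44 gives 19.4 + 0.2q − (430/3 - (1/6)q) = 44, so q' = 458.
Then pb = 430/3 − (1/6)·458 = 67 and ps = 19.4 + 0.2·458 = 111.
ΔCS = ½(338 + 458)(87 − 67) = 7960; ΔPS = ½(338 + 458)(111 − 87) = 9552.
Government spending = 44 × 458 = 20152.
Net change = 7960 + 9552 − 20152 = -2640. The loss equals the DWL triangle ½·44·120.

Net change in total surplus = -€2640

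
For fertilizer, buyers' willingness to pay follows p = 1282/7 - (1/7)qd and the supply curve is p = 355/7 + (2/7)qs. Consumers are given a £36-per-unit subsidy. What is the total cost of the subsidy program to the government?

Government cost = £14148

Pre-subsidy: 1282/7 - (1/7)q = 355/7 + (2/7)q gives q* = 309 and p* = 139.
With the rebate, buyers effectively pay pb = ps − 36, where ps is the price sellers receive.
On the curves, pb = 1282/7 - (1/7)q and ps = 355/7 + (2/7)q; the wedge ps − pb = 36 gives 355/7 + (2/7)q − (1282/7 - (1/7)q) = 36, so q' = 393.
Then pb = 1282/7 − (1/7)·393 = 127 and ps = 355/7 + (2/7)·393 = 163.
Government outlay = subsidy × quantity = 36 × 393 = 14148.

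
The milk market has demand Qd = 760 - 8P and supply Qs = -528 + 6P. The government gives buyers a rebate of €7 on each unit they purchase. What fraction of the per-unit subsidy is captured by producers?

Pre-subsidy: 760 - 8P = -528 + 6P gives P* = 92, Q* = 24.
With the rebate, buyers effectively pay Pb = Ps − 7, where Ps is the price sellers receive.
Demand in terms of Ps becomes Qd = 760 − 8(Ps − 7) = 816 - 8Ps. Setting this equal to supply: 816 - 8Ps = -528 + 6Ps, so Ps = 96.
Buyers pay Pb = 96 − 7 = 89; Q' = -528 + 6·96 = 48.
Buyers' price falls by P* − Pb = 92 − 89 = 3; sellers' price rises by Ps − P* = 96 − 92 = 4.
So producers capture 4/7 = 4/7 of each unit of subsidy.

Producer share = 4/7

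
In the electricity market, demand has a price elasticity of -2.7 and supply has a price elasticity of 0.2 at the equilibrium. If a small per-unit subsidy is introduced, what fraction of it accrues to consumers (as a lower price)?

For a small subsidy around the equilibrium, the benefit split depends on the relative slopes, which at a point are proportional to the elasticities.
Buyer share = εs/(εs + |εd|) = 0.2/(0.2 + 2.7) = 2/29; seller share = |εd|/(εs + |εd|) = 27/29.

Consumer share = 2/29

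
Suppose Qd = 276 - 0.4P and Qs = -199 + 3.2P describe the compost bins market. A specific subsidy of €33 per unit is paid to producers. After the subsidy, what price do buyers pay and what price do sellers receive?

Pre-subsidy: 276 - 0.4P = -199 + 3.2P gives P* = 2375/18, Q* = 2009/9.
With the subsidy, sellers receive Ps = Pb + 33 for each unit, where Pb is the price buyers pay.
Supply in terms of Pb becomes Qs = -199 + 3.2(Pb + 33) = -93.4 + 3.2Pb. Setting this equal to demand: 276 - 0.4Pb = -93.4 + 3.2Pb, so Pb = 1847/18.
Sellers receive Ps = 1847/18 + 33 = 2441/18; Q' = 276 − 0.4·(1847/18) = 10573/45.

Buyers pay 1847/18; sellers receive 2441/18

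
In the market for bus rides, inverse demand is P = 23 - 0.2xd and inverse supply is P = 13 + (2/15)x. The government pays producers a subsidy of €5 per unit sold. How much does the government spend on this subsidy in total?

Pre-subsidy: 23 - 0.2x = 13 + (2/15)x gives x* = 30 and P* = 17.
With the subsidy, sellers receive Ps = Pb + 5 for each unit, where Pb is the price buyers pay.
On the curves, Pb = 23 - 0.2x and Ps = 13 + (2/15)x; the wedge Ps − Pb = 5 gives 13 + (2/15)x − (23 - 0.2x) = 5, so x' = 45.
Then Pb = 23 − 0.2·45 = 14 and Ps = 13 + (2/15)·45 = 19.
Government outlay = subsidy × quantity = 5 × 45 = 225.

Government cost = €225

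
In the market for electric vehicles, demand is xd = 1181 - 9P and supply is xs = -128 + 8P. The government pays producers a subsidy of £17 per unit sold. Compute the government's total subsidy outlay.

Pre-subsidy: 1181 - 9P = -128 + 8P gives P* = 77, x* = 488.
With the subsidy, sellers receive Ps = Pb + 17 for each unit, where Pb is the price buyers pay.
Supply in terms of Pb becomes xs = -128 + 8(Pb + 17) = 8 + 8Pb. Setting this equal to demand: 1181 - 9Pb = 8 + 8Pb, so Pb = 69.
Sellers receive Ps = 69 + 17 = 86; x' = 1181 − 9·69 = 560.
Government outlay = subsidy × quantity = 17 × 560 = 9520.

Government cost = £9520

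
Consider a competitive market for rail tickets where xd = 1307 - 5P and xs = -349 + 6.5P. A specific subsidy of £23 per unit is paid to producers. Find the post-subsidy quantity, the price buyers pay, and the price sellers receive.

x' = 652; buyers pay £131; sellers receive £154

Pre-subsidy: 1307 - 5P = -349 + 6.5P gives P* = 144, x* = 587.
With the subsidy, sellers receive Ps = Pb + 23 for each unit, where Pb is the price buyers pay.
Supply in terms of Pb becomes xs = -349 + 6.5(Pb + 23) = -199.5 + 6.5Pb. Setting this equal to demand: 1307 - 5Pb = -199.5 + 6.5Pb, so Pb = 131.
Sellers receive Ps = 131 + 23 = 154; x' = 1307 − 5·131 = 652.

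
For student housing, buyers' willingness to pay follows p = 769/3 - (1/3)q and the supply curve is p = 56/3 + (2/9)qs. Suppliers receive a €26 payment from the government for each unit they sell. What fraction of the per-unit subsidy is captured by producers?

Producer share = 0.4

Pre-subsidy: 769/3 - (1/3)q = 56/3 + (2/9)q gives q* = 427.8 and p* = 1706/15.
With the subsidy, sellers receive ps = pb + 26 for each unit, where pb is the price buyers pay.
On the curves, pb = 769/3 - (1/3)q and ps = 56/3 + (2/9)q; the wedge ps − pb = 26 gives 56/3 + (2/9)q − (769/3 - (1/3)q) = 26, so q' = 474.6.
Then pb = 769/3 − (1/3)·474.6 = 1472/15 and ps = 56/3 + (2/9)·474.6 = 1862/15.
Buyers' price falls by p* − pb = 1706/15 − 1472/15 = 15.6; sellers' price rises by ps − p* = 1862/15 − 1706/15 = 10.4.
So producers capture 10.4/26 = 0.4 of each unit of subsidy.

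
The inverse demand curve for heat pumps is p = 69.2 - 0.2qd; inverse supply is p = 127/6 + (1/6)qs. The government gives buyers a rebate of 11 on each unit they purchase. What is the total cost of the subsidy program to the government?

Pre-subsidy: 69.2 - 0.2q = 127/6 + (1/6)q gives q* = 131 and p* = 43.
With the rebate, buyers effectively pay pb = ps − 11, where ps is the price sellers receive.
On the curves, pb = 69.2 - 0.2q and ps = 127/6 + (1/6)q; the wedge ps − pb = 11 gives 127/6 + (1/6)q − (69.2 - 0.2q) = 11, so q' = 161.
Then pb = 69.2 − 0.2·161 = 37 and ps = 127/6 + (1/6)·161 = 48.
Government outlay = subsidy × quantity = 11 × 161 = 1771.

Government cost = 1771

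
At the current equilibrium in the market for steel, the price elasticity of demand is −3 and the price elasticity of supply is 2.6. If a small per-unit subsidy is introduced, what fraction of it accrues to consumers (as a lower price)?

Consumer share = 13/28

For a small subsidy around the equilibrium, the benefit split depends on the relative slopes, which at a point are proportional to the elasticities.
Buyer share = εs/(εs + |εd|) = 2.6/(2.6 + 3) = 13/28; seller share = |εd|/(εs + |εd|) = 15/28.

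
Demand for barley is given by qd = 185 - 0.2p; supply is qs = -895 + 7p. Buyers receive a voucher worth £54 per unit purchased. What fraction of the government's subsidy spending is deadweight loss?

Pre-subsidy: 185 - 0.2p = -895 + 7p gives p* = 150, q* = 155.
With the rebate, buyers effectively pay pb = ps − 54, where ps is the price sellers receive.
Demand in terms of ps becomes qd = 185 − 0.2(ps − 54) = 195.8 - 0.2ps. Setting this equal to supply: 195.8 - 0.2ps = -895 + 7ps, so ps = 151.5.
Buyers pay pb = 151.5 − 54 = 97.5; q' = -895 + 7·151.5 = 165.5.
ΔCS = ½(155 + 165.5)(150 − 97.5) = 8413.125; ΔPS = ½(155 + 165.5)(151.5 − 150) = 240.375.
Government spending = 54 × 165.5 = 8937.
DWL = ½ × 54 × (165.5 − 155) = 283.5; fraction = 283.5 / 8937 = 21/662.

DWL / government spending = 21/662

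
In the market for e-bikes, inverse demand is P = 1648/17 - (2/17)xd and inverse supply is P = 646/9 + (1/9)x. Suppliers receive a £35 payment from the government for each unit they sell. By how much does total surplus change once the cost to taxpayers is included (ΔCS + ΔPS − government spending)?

Net change in total surplus = -£2677.5

Pre-subsidy: 1648/17 - (2/17)x = 646/9 + (1/9)x gives x* = 110 and P* = 84.
With the subsidy, sellers receive Ps = Pb + 35 for each unit, where Pb is the price buyers pay.
On the curves, Pb = 1648/17 - (2/17)x and Ps = 646/9 + (1/9)x; the wedge Ps − Pb = 35 gives 646/9 + (1/9)x − (1648/17 - (2/17)x) = 35, so x' = 263.
Then Pb = 1648/17 − (2/17)·263 = 66 and Ps = 646/9 + (1/9)·263 = 101.
ΔCS = ½(110 + 263)(84 − 66) = 3357; ΔPS = ½(110 + 263)(101 − 84) = 3170.5.
Government spending = 35 × 263 = 9205.
Net change = 3357 + 3170.5 − 9205 = -2677.5. The loss equals the DWL triangle ½·35·153.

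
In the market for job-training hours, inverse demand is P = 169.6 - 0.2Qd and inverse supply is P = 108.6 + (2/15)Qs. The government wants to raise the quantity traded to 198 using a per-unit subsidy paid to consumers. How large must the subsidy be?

Required subsidy s = 5 per unit

At Q = 198, from the demand curve buyers pay Pb = 169.6 − 0.2·198 = 130; from the supply curve sellers need Ps = 108.6 + (2/15)·198 = 135.
The subsidy must fill the gap: s = Ps − Pb = 135 − 130 = 5.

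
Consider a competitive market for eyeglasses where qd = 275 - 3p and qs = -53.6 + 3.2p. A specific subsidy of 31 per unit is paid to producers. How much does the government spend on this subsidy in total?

Government cost = 5084

Pre-subsidy: 275 - 3p = -53.6 + 3.2p gives p* = 53, q* = 116.
With the subsidy, sellers receive ps = pb + 31 for each unit, where pb is the price buyers pay.
Supply in terms of pb becomes qs = -53.6 + 3.2(pb + 31) = 45.6 + 3.2pb. Setting this equal to demand: 275 - 3pb = 45.6 + 3.2pb, so pb = 37.
Sellers receive ps = 37 + 31 = 68; q' = 275 − 3·37 = 164.
Government outlay = subsidy × quantity = 31 × 164 = 5084.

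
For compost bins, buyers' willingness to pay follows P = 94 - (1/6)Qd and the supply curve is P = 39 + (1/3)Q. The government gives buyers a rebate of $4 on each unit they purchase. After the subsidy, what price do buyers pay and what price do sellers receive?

Pre-subsidy: 94 - (1/6)Q = 39 + (1/3)Q gives Q* = 110 and P* = 227/3.
With the rebate, buyers effectively pay Pb = Ps − 4, where Ps is the price sellers receive.
On the curves, Pb = 94 - (1/6)Q and Ps = 39 + (1/3)Q; the wedge Ps − Pb = 4 gives 39 + (1/3)Q − (94 - (1/6)Q) = 4, so Q' = 118.
Then Pb = 94 − (1/6)·118 = 223/3 and Ps = 39 + (1/3)·118 = 235/3.

Buyers pay 223/3; sellers receive 235/3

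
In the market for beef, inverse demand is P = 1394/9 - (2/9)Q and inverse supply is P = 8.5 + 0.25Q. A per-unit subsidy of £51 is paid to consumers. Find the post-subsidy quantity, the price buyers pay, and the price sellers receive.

Q' = 418; buyers pay £62; sellers receive £113

Pre-subsidy: 1394/9 - (2/9)Q = 8.5 + 0.25Q gives Q* = 310 and P* = 86.
With the rebate, buyers effectively pay Pb = Ps − 51, where Ps is the price sellers receive.
On the curves, Pb = 1394/9 - (2/9)Q and Ps = 8.5 + 0.25Q; the wedge Ps − Pb = 51 gives 8.5 + 0.25Q − (1394/9 - (2/9)Q) = 51, so Q' = 418.
Then Pb = 1394/9 − (2/9)·418 = 62 and Ps = 8.5 + 0.25·418 = 113.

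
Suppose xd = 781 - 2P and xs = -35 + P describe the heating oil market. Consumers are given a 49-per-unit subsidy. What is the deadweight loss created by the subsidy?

Deadweight loss = 2401/3

Pre-subsidy: 781 - 2P = -35 + P gives P* = 272, x* = 237.
With the rebate, buyers effectively pay Pb = Ps − 49, where Ps is the price sellers receive.
Demand in terms of Ps becomes xd = 781 − 2(Ps − 49) = 879 - 2Ps. Setting this equal to supply: 879 - 2Ps = -35 + Ps, so Ps = 914/3.
Buyers pay Pb = 914/3 − 49 = 767/3; x' = -35 + 1·(914/3) = 809/3.
The subsidy expands output by 809/3 − 237 = 98/3 past the efficient level; on those units the gap between marginal cost and willingness to pay runs from 0 up to 49.
DWL = ½ × 49 × 98/3 = 2401/3.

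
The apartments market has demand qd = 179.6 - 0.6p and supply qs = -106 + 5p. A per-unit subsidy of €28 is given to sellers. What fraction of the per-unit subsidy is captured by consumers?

Pre-subsidy: 179.6 - 0.6p = -106 + 5p gives p* = 51, q* = 149.
With the subsidy, sellers receive ps = pb + 28 for each unit, where pb is the price buyers pay.
Supply in terms of pb becomes qs = -106 + 5(pb + 28) = 34 + 5pb. Setting this equal to demand: 179.6 - 0.6pb = 34 + 5pb, so pb = 26.
Sellers receive ps = 26 + 28 = 54; q' = 179.6 − 0.6·26 = 164.
Buyers' price falls by p* − pb = 51 − 26 = 25; sellers' price rises by ps − p* = 54 − 51 = 3.
So consumers capture 25/28 = 25/28 of each unit of subsidy.

Consumer share = 25/28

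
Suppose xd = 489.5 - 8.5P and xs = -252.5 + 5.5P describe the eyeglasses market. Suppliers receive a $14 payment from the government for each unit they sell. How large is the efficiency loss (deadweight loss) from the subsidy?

Deadweight loss = $327.25

Pre-subsidy: 489.5 - 8.5P = -252.5 + 5.5P gives P* = 53, x* = 39.
With the subsidy, sellers receive Ps = Pb + 14 for each unit, where Pb is the price buyers pay.
Supply in terms of Pb becomes xs = -252.5 + 5.5(Pb + 14) = -175.5 + 5.5Pb. Setting this equal to demand: 489.5 - 8.5Pb = -175.5 + 5.5Pb, so Pb = 47.5.
Sellers receive Ps = 47.5 + 14 = 61.5; x' = 489.5 − 8.5·47.5 = 85.75.
The subsidy expands output by 85.75 − 39 = 46.75 past the efficient level; on those units the gap between marginal cost and willingness to pay runs from 0 up to 14.
DWL = ½ × 14 × 46.75 = 327.25.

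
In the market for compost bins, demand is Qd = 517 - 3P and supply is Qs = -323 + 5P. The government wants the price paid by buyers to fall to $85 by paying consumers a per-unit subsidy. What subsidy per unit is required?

At a buyer price of 85, quantity demanded is 517 − 3·85 = 262.
Sellers supply 262 only when they receive Ps with -323 + 5·Ps = 262, i.e. Ps = 117.
s = Ps − Pb = 117 − 85 = 32.

Required subsidy s = $32 per unit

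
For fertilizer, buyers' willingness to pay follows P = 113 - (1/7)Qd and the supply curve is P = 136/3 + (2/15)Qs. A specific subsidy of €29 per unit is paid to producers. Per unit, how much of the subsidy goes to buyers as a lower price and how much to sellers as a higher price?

Pre-subsidy: 113 - (1/7)Q = 136/3 + (2/15)Q gives Q* = 245 and P* = 78.
With the subsidy, sellers receive Ps = Pb + 29 for each unit, where Pb is the price buyers pay.
On the curves, Pb = 113 - (1/7)Q and Ps = 136/3 + (2/15)Q; the wedge Ps − Pb = 29 gives 136/3 + (2/15)Q − (113 - (1/7)Q) = 29, so Q' = 350.
Then Pb = 113 − (1/7)·350 = 63 and Ps = 136/3 + (2/15)·350 = 92.
Buyers' price falls by P* − Pb = 78 − 63 = 15; sellers' price rises by Ps − P* = 92 − 78 = 14.

Buyers gain €15 per unit; sellers gain €14 per unit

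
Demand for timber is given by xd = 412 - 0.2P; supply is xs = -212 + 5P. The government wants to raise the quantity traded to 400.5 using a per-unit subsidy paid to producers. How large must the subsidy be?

At x = 400.5, invert demand for the buyer price: Pb = (412 − 400.5)/0.2 = 57.5; invert supply for the seller price: Ps = (400.5 − (-212))/5 = 122.5.
The subsidy must fill the gap: s = Ps − Pb = 122.5 − 57.5 = 65.

Required subsidy s = 65 per unit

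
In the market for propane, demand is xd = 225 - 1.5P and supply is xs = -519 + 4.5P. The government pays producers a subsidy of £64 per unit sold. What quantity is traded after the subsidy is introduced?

Pre-subsidy: 225 - 1.5P = -519 + 4.5P gives P* = 124, x* = 39.
With the subsidy, sellers receive Ps = Pb + 64 for each unit, where Pb is the price buyers pay.
Supply in terms of Pb becomes xs = -519 + 4.5(Pb + 64) = -231 + 4.5Pb. Setting this equal to demand: 225 - 1.5Pb = -231 + 4.5Pb, so Pb = 76.
Sellers receive Ps = 76 + 64 = 140; x' = 225 − 1.5·76 = 111.

x' = 111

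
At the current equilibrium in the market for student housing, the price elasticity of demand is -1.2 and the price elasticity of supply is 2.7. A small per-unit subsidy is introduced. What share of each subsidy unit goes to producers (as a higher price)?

Producer share = 4/13

For a small subsidy around the equilibrium, the benefit split depends on the relative slopes, which at a point are proportional to the elasticities.
Buyer share = εs/(εs + |εd|) = 2.7/(2.7 + 1.2) = 9/13; seller share = |εd|/(εs + |εd|) = 4/13.
So producers capture 4/13 of the subsidy.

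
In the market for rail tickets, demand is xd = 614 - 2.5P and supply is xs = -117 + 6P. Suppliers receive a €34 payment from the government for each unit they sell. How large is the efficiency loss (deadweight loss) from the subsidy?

Deadweight loss = €1020

Pre-subsidy: 614 - 2.5P = -117 + 6P gives P* = 86, x* = 399.
With the subsidy, sellers receive Ps = Pb + 34 for each unit, where Pb is the price buyers pay.
Supply in terms of Pb becomes xs = -117 + 6(Pb + 34) = 87 + 6Pb. Setting this equal to demand: 614 - 2.5Pb = 87 + 6Pb, so Pb = 62.
Sellers receive Ps = 62 + 34 = 96; x' = 614 − 2.5·62 = 459.
The subsidy expands output by 459 − 399 = 60 past the efficient level; on those units the gap between marginal cost and willingness to pay runs from 0 up to 34.
DWL = ½ × 34 × 60 = 1020.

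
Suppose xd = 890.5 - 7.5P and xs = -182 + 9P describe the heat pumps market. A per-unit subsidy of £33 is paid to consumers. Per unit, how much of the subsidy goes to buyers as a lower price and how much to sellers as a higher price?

Buyers gain £18 per unit; sellers gain £15 per unit

Pre-subsidy: 890.5 - 7.5P = -182 + 9P gives P* = 65, x* = 403.
With the rebate, buyers effectively pay Pb = Ps − 33, where Ps is the price sellers receive.
Demand in terms of Ps becomes xd = 890.5 − 7.5(Ps − 33) = 1138 - 7.5Ps. Setting this equal to supply: 1138 - 7.5Ps = -182 + 9Ps, so Ps = 80.
Buyers pay Pb = 80 − 33 = 47; x' = -182 + 9·80 = 538.
Buyers' price falls by P* − Pb = 65 − 47 = 18; sellers' price rises by Ps − P* = 80 − 65 = 15.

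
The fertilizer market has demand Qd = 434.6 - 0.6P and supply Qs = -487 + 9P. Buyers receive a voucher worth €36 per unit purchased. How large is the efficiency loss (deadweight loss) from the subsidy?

Deadweight loss = €364.5

Pre-subsidy: 434.6 - 0.6P = -487 + 9P gives P* = 96, Q* = 377.
With the rebate, buyers effectively pay Pb = Ps − 36, where Ps is the price sellers receive.
Demand in terms of Ps becomes Qd = 434.6 − 0.6(Ps − 36) = 456.2 - 0.6Ps. Setting this equal to supply: 456.2 - 0.6Ps = -487 + 9Ps, so Ps = 98.25.
Buyers pay Pb = 98.25 − 36 = 62.25; Q' = -487 + 9·98.25 = 397.25.
The subsidy expands output by 397.25 − 377 = 20.25 past the efficient level; on those units the gap between marginal cost and willingness to pay runs from 0 up to 36.
DWL = ½ × 36 × 20.25 = 364.5.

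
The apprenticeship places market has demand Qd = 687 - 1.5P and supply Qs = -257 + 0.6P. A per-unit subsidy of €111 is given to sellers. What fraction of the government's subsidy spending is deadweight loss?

Pre-subsidy: 687 - 1.5P = -257 + 0.6P gives P* = 9440/21, Q* = 89/7.
With the subsidy, sellers receive Ps = Pb + 111 for each unit, where Pb is the price buyers pay.
Supply in terms of Pb becomes Qs = -257 + 0.6(Pb + 111) = -190.4 + 0.6Pb. Setting this equal to demand: 687 - 1.5Pb = -190.4 + 0.6Pb, so Pb = 8774/21.
Sellers receive Ps = 8774/21 + 111 = 11105/21; Q' = 687 − 1.5·(8774/21) = 422/7.
ΔCS = ½(89/7 + 422/7)(9440/21 − 8774/21) = 8103/7; ΔPS = ½(89/7 + 422/7)(11105/21 − 9440/21) = 40515/14.
Government spending = 111 × 422/7 = 46842/7.
DWL = ½ × 111 × (422/7 − 89/7) = 36963/14; fraction = (36963/14) / (46842/7) = 333/844.

DWL / government spending = 333/844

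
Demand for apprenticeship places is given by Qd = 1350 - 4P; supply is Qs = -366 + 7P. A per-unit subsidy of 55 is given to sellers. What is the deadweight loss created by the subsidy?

Pre-subsidy: 1350 - 4P = -366 + 7P gives P* = 156, Q* = 726.
With the subsidy, sellers receive Ps = Pb + 55 for each unit, where Pb is the price buyers pay.
Supply in terms of Pb becomes Qs = -366 + 7(Pb + 55) = 19 + 7Pb. Setting this equal to demand: 1350 - 4Pb = 19 + 7Pb, so Pb = 121.
Sellers receive Ps = 121 + 55 = 176; Q' = 1350 − 4·121 = 866.
The subsidy expands output by 866 − 726 = 140 past the efficient level; on those units the gap between marginal cost and willingness to pay runs from 0 up to 55.
DWL = ½ × 55 × 140 = 3850.

Deadweight loss = 3850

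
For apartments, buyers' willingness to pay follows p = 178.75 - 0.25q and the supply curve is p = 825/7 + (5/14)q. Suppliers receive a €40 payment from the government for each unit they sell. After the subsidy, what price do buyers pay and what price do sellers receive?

Pre-subsidy: 178.75 - 0.25q = 825/7 + (5/14)q gives q* = 1705/17 and p* = 5225/34.
With the subsidy, sellers receive ps = pb + 40 for each unit, where pb is the price buyers pay.
On the curves, pb = 178.75 - 0.25q and ps = 825/7 + (5/14)q; the wedge ps − pb = 40 gives 825/7 + (5/14)q − (178.75 - 0.25q) = 40, so q' = 2825/17.
Then pb = 178.75 − 0.25·(2825/17) = 4665/34 and ps = 825/7 + (5/14)·(2825/17) = 6025/34.

Buyers pay 4665/34; sellers receive 6025/34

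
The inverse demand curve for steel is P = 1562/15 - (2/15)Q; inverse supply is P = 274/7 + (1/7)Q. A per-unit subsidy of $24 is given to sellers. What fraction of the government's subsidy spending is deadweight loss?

DWL / government spending = 315/2336

Pre-subsidy: 1562/15 - (2/15)Q = 274/7 + (1/7)Q gives Q* = 6824/29 and P* = 2110/29.
With the subsidy, sellers receive Ps = Pb + 24 for each unit, where Pb is the price buyers pay.
On the curves, Pb = 1562/15 - (2/15)Q and Ps = 274/7 + (1/7)Q; the wedge Ps − Pb = 24 gives 274/7 + (1/7)Q − (1562/15 - (2/15)Q) = 24, so Q' = 9344/29.
Then Pb = 1562/15 − (2/15)·(9344/29) = 1774/29 and Ps = 274/7 + (1/7)·(9344/29) = 2470/29.
ΔCS = ½(6824/29 + 9344/29)(2110/29 − 1774/29) = 2716224/841; ΔPS = ½(6824/29 + 9344/29)(2470/29 − 2110/29) = 2910240/841.
Government spending = 24 × 9344/29 = 224256/29.
DWL = ½ × 24 × (9344/29 − 6824/29) = 30240/29; fraction = (30240/29) / (224256/29) = 315/2336.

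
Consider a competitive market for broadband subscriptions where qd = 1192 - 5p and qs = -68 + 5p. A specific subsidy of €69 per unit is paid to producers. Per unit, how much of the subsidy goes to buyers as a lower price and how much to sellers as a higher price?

Buyers gain €34.5 per unit; sellers gain €34.5 per unit

Pre-subsidy: 1192 - 5p = -68 + 5p gives p* = 126, q* = 562.
With the subsidy, sellers receive ps = pb + 69 for each unit, where pb is the price buyers pay.
Supply in terms of pb becomes qs = -68 + 5(pb + 69) = 277 + 5pb. Setting this equal to demand: 1192 - 5pb = 277 + 5pb, so pb = 91.5.
Sellers receive ps = 91.5 + 69 = 160.5; q' = 1192 − 5·91.5 = 734.5.
Buyers' price falls by p* − pb = 126 − 91.5 = 34.5; sellers' price rises by ps − p* = 160.5 − 126 = 34.5.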